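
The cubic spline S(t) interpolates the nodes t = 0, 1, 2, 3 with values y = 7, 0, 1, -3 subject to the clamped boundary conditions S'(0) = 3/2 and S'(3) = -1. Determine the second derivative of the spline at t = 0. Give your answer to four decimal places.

-38.6667

Put M_i = S'' at the i-th knot. Here h = (1, 1, 1) and Δ = (-7, 1, -4), so the interior equations h_(i-1)·M_(i-1) + 2(h_(i-1)+h_i)·M_i + h_i·M_(i+1) = 6(Δ_i − Δ_(i-1)) read
  1·M_0 + 4·M_1 + 1·M_2 = 6(Δ_1 - Δ_0) = 48
  1·M_1 + 4·M_2 + 1·M_3 = 6(Δ_2 - Δ_1) = -30
Clamped end conditions give two more equations: 2h_0·M_0 + h_0·M_1 = 6(Δ_0 - S'(0)) = -51 and h_2·M_2 + 2h_2·M_3 = 6(S'(3) - Δ_2) = 18.
Solving the tridiagonal system: M_0 = -116/3, M_1 = 79/3, M_2 = -56/3, M_3 = 55/3.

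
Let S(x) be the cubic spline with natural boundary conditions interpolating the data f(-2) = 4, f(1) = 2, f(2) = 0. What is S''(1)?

-1

Put M_i = S'' at the i-th knot. Here h = (3, 1) and Δ = (-2/3, -2), so the interior equations h_(i-1)·M_(i-1) + 2(h_(i-1)+h_i)·M_i + h_i·M_(i+1) = 6(Δ_i − Δ_(i-1)) read
  3·M_0 + 8·M_1 + 1·M_2 = 6(Δ_1 - Δ_0) = -8
Natural end conditions: M_0 = M_2 = 0.
Solving: M_0 = 0, M_1 = -1, M_2 = 0.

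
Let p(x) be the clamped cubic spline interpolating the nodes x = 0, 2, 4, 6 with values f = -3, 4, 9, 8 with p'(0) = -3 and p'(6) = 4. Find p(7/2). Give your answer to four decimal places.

8.9750

Let M_i = p''(x_i). Step sizes h_i = 2, 2, 2; slopes of the chords Δ_i = (y_(i+1) - y_i)/h_i = 7/2, 5/2, -1/2.
  2·M_0 + 8·M_1 + 2·M_2 = 6(Δ_1 - Δ_0) = -6
  2·M_1 + 8·M_2 + 2·M_3 = 6(Δ_2 - Δ_1) = -18
Clamped end conditions give two more equations: 2h_0·M_0 + h_0·M_1 = 6(Δ_0 - p'(0)) = 39 and h_2·M_2 + 2h_2·M_3 = 6(p'(6) - Δ_2) = 27.
Hence M_0 = 331/30, M_1 = -77/30, M_2 = -113/30, M_3 = 259/30.
On [2, 4], p(x) = 4 + 82/15·(x - 2) - 77/60·(x - 2)² - 1/10·(x - 2)³.
With (x - 2) = 3/2: p(7/2) = 359/40.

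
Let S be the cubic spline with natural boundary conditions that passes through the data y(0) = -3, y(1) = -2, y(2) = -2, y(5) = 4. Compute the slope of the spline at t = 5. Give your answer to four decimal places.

2.8710

Let m_i = S''(x_i). Step sizes h_i = 1, 1, 3; slopes of the chords Δ_i = (y_(i+1) - y_i)/h_i = 1, 0, 2.
  1·m_0 + 4·m_1 + 1·m_2 = 6(Δ_1 - Δ_0) = -6
  1·m_1 + 8·m_2 + 3·m_3 = 6(Δ_2 - Δ_1) = 12
Natural end conditions: m_0 = m_3 = 0.
Hence m_0 = 0, m_1 = -60/31, m_2 = 54/31, m_3 = 0.
On [2, 5], S'(t) = b_2 + 2c_2·(t - 2) + 3d_2·(t - 2)² with b_2 = Δ_2 - h_2(2m_2 + m_3)/6 = 8/31, c_2 = m_2/2 = 27/31, d_2 = (m_3 - m_2)/(6h_2) = -3/31. So S'(5) = 89/31.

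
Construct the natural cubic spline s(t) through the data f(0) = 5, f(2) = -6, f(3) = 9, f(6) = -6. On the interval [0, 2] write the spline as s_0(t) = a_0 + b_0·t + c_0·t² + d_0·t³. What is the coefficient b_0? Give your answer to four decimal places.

With σ_i denoting the second derivative at x_i, h_i = 2, 1, 3, and Δ_i = (y_(i+1) − y_i)/h_i = -11/2, 15, -5:
  2·σ_0 + 6·σ_1 + 1·σ_2 = 6(Δ_1 - Δ_0) = 123
  1·σ_1 + 8·σ_2 + 3·σ_3 = 6(Δ_2 - Δ_1) = -120
Natural end conditions: σ_0 = σ_3 = 0.
Solving the tridiagonal system: σ_0 = 0, σ_1 = 1104/47, σ_2 = -843/47, σ_3 = 0.
On [0, 2], with s_0(t) = a_0 + b_0·t + c_0·t² + d_0·t³: c_0 = σ_0/2 = 0, d_0 = (σ_1 - σ_0)/(6h_0) = 92/47, b_0 = Δ_0 - h_0(2σ_0 + σ_1)/6 = -1253/94.

-13.3298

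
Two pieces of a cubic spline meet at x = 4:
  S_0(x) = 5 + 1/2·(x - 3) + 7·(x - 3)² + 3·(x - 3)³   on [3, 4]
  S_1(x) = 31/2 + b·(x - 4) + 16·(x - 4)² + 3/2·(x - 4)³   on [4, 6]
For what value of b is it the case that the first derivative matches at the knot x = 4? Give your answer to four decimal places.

23.5000

S_0'(x) = 1/2 + 14·(x - 3) + 9·(x - 3)², so S_0'(4) = 47/2. On the right, S_1'(4) = b, so b = 47/2.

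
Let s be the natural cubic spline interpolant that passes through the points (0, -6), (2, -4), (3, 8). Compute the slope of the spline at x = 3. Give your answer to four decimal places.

Put M_i = s'' at the i-th knot. Here h = (2, 1) and Δ = (1, 12), so the interior equations h_(i-1)·M_(i-1) + 2(h_(i-1)+h_i)·M_i + h_i·M_(i+1) = 6(Δ_i − Δ_(i-1)) read
  2·M_0 + 6·M_1 + 1·M_2 = 6(Δ_1 - Δ_0) = 66
Natural end conditions: M_0 = M_2 = 0.
Solving: M_0 = 0, M_1 = 11, M_2 = 0.
On [2, 3], s'(x) = b_1 + 2c_1·(x - 2) + 3d_1·(x - 2)² with b_1 = Δ_1 - h_1(2M_1 + M_2)/6 = 25/3, c_1 = M_1/2 = 11/2, d_1 = (M_2 - M_1)/(6h_1) = -11/6. So s'(3) = 83/6.

13.8333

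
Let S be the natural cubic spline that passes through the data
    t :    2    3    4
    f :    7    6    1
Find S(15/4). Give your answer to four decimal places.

2.4844

Let m_i = S''(x_i). Step sizes h_i = 1, 1; slopes of the chords Δ_i = (y_(i+1) - y_i)/h_i = -1, -5.
  1·m_0 + 4·m_1 + 1·m_2 = 6(Δ_1 - Δ_0) = -24
Natural end conditions: m_0 = m_2 = 0.
Solving: m_0 = 0, m_1 = -6, m_2 = 0.
On [3, 4], S(t) = 6 - 3·(t - 3) - 3·(t - 3)² + 1·(t - 3)³.
With (t - 3) = 3/4: S(15/4) = 159/64.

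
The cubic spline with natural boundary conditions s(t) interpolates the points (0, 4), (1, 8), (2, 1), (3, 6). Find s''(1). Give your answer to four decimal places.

With M_i denoting the second derivative at x_i, h_i = 1, 1, 1, and Δ_i = (y_(i+1) − y_i)/h_i = 4, -7, 5:
  1·M_0 + 4·M_1 + 1·M_2 = 6(Δ_1 - Δ_0) = -66
  1·M_1 + 4·M_2 + 1·M_3 = 6(Δ_2 - Δ_1) = 72
Natural end conditions: M_0 = M_3 = 0.
Forward elimination and back-substitution give M_0 = 0, M_1 = -112/5, M_2 = 118/5, M_3 = 0.

-22.4000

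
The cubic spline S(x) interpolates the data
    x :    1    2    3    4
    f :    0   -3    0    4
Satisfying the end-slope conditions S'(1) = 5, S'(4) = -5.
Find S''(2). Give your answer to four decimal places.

15.7333

Let m_i = S''(x_i). Step sizes h_i = 1, 1, 1; slopes of the chords Δ_i = (y_(i+1) - y_i)/h_i = -3, 3, 4.
  1·m_0 + 4·m_1 + 1·m_2 = 6(Δ_1 - Δ_0) = 36
  1·m_1 + 4·m_2 + 1·m_3 = 6(Δ_2 - Δ_1) = 6
Clamped end conditions give two more equations: 2h_0·m_0 + h_0·m_1 = 6(Δ_0 - S'(1)) = -48 and h_2·m_2 + 2h_2·m_3 = 6(S'(4) - Δ_2) = -54.
Hence m_0 = -478/15, m_1 = 236/15, m_2 = 74/15, m_3 = -442/15.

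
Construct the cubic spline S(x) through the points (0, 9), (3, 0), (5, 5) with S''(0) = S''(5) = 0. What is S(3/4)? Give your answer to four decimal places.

5.5898

Let M_i = S''(x_i). Step sizes h_i = 3, 2; slopes of the chords Δ_i = (y_(i+1) - y_i)/h_i = -3, 5/2.
  3·M_0 + 10·M_1 + 2·M_2 = 6(Δ_1 - Δ_0) = 33
Natural end conditions: M_0 = M_2 = 0.
Forward elimination and back-substitution give M_0 = 0, M_1 = 33/10, M_2 = 0.
On [0, 3], S(x) = 9 - 93/20·x + 0·x² + 11/60·x³.
With x = 3/4: S(3/4) = 1431/256.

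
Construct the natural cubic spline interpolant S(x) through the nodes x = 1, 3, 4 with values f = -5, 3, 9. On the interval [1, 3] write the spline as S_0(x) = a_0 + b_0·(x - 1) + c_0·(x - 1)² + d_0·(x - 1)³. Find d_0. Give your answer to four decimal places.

0.1667

Let σ_i = S''(x_i). Step sizes h_i = 2, 1; slopes of the chords Δ_i = (y_(i+1) - y_i)/h_i = 4, 6.
  2·σ_0 + 6·σ_1 + 1·σ_2 = 6(Δ_1 - Δ_0) = 12
Natural end conditions: σ_0 = σ_2 = 0.
Solving: σ_0 = 0, σ_1 = 2, σ_2 = 0.
On [1, 3], with S_0(x) = a_0 + b_0·(x - 1) + c_0·(x - 1)² + d_0·(x - 1)³: c_0 = σ_0/2 = 0, d_0 = (σ_1 - σ_0)/(6h_0) = 1/6, b_0 = Δ_0 - h_0(2σ_0 + σ_1)/6 = 10/3.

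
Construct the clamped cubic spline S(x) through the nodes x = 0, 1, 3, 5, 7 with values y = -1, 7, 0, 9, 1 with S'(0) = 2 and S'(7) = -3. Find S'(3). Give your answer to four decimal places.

Put σ_i = S'' at the i-th knot. Here h = (1, 2, 2, 2) and Δ = (8, -7/2, 9/2, -4), so the interior equations h_(i-1)·σ_(i-1) + 2(h_(i-1)+h_i)·σ_i + h_i·σ_(i+1) = 6(Δ_i − Δ_(i-1)) read
  1·σ_0 + 6·σ_1 + 2·σ_2 = 6(Δ_1 - Δ_0) = -69
  2·σ_1 + 8·σ_2 + 2·σ_3 = 6(Δ_2 - Δ_1) = 48
  2·σ_2 + 8·σ_3 + 2·σ_4 = 6(Δ_3 - Δ_2) = -51
Clamped end conditions give two more equations: 2h_0·σ_0 + h_0·σ_1 = 6(Δ_0 - S'(0)) = 36 and h_3·σ_3 + 2h_3·σ_4 = 6(S'(7) - Δ_3) = 6.
Hence σ_0 = 1225/43, σ_1 = -902/43, σ_2 = 610/43, σ_3 = -506/43, σ_4 = 635/86.
On [3, 5], S'(x) = b_2 + 2c_2·(x - 3) + 3d_2·(x - 3)² with b_2 = Δ_2 - h_2(2σ_2 + σ_3)/6 = -89/86, c_2 = σ_2/2 = 305/43, d_2 = (σ_3 - σ_2)/(6h_2) = -93/43. So S'(3) = -89/86.

-1.0349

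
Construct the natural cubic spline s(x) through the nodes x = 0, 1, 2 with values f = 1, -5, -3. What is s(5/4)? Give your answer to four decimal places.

-5.1563

Let σ_i = s''(x_i). Step sizes h_i = 1, 1; slopes of the chords Δ_i = (y_(i+1) - y_i)/h_i = -6, 2.
  1·σ_0 + 4·σ_1 + 1·σ_2 = 6(Δ_1 - Δ_0) = 48
Natural end conditions: σ_0 = σ_2 = 0.
Hence σ_0 = 0, σ_1 = 12, σ_2 = 0.
On [1, 2], s(x) = -5 - 2·(x - 1) + 6·(x - 1)² - 2·(x - 1)³.
With (x - 1) = 1/4: s(5/4) = -165/32.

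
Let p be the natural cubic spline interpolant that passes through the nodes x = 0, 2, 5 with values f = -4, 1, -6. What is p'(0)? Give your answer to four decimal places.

3.4667

With m_i denoting the second derivative at x_i, h_i = 2, 3, and Δ_i = (y_(i+1) − y_i)/h_i = 5/2, -7/3:
  2·m_0 + 10·m_1 + 3·m_2 = 6(Δ_1 - Δ_0) = -29
Natural end conditions: m_0 = m_2 = 0.
Forward elimination and back-substitution give m_0 = 0, m_1 = -29/10, m_2 = 0.
On [0, 2], p'(x) = b_0 + 2c_0·x + 3d_0·x² with b_0 = Δ_0 - h_0(2m_0 + m_1)/6 = 52/15, c_0 = m_0/2 = 0, d_0 = (m_1 - m_0)/(6h_0) = -29/120. So p'(0) = 52/15.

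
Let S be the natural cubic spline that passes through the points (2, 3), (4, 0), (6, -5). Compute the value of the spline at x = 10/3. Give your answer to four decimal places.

1.1852

Put M_i = S'' at the i-th knot. Here h = (2, 2) and Δ = (-3/2, -5/2), so the interior equations h_(i-1)·M_(i-1) + 2(h_(i-1)+h_i)·M_i + h_i·M_(i+1) = 6(Δ_i − Δ_(i-1)) read
  2·M_0 + 8·M_1 + 2·M_2 = 6(Δ_1 - Δ_0) = -6
Natural end conditions: M_0 = M_2 = 0.
Hence M_0 = 0, M_1 = -3/4, M_2 = 0.
On [2, 4], S(x) = 3 - 5/4·(x - 2) + 0·(x - 2)² - 1/16·(x - 2)³.
With (x - 2) = 4/3: S(10/3) = 32/27.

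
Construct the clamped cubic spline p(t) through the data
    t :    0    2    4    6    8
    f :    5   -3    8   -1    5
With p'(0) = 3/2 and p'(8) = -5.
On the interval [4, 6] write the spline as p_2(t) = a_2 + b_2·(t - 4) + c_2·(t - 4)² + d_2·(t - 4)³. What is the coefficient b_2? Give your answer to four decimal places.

Write m_i for p''(x_i). With h_i = 2, 2, 2, 2 and divided differences Δ_i = -4, 11/2, -9/2, 3, the continuity of p' gives the tridiagonal system
  2·m_0 + 8·m_1 + 2·m_2 = 6(Δ_1 - Δ_0) = 57
  2·m_1 + 8·m_2 + 2·m_3 = 6(Δ_2 - Δ_1) = -60
  2·m_2 + 8·m_3 + 2·m_4 = 6(Δ_3 - Δ_2) = 45
Clamped end conditions give two more equations: 2h_0·m_0 + h_0·m_1 = 6(Δ_0 - p'(0)) = -33 and h_3·m_3 + 2h_3·m_4 = 6(p'(8) - Δ_3) = -48.
Solving: m_0 = -1747/112, m_1 = 823/56, m_2 = -235/16, m_3 = 787/56, m_4 = -2131/112.
On [4, 6], with p_2(t) = a_2 + b_2·(t - 4) + c_2·(t - 4)² + d_2·(t - 4)³: c_2 = m_2/2 = -235/32, d_2 = (m_3 - m_2)/(6h_2) = 1073/448, b_2 = Δ_2 - h_2(2m_2 + m_3)/6 = 17/28.

0.6071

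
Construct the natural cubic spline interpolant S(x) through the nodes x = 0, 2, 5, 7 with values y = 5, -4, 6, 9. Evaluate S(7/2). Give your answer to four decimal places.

-0.5577

Write M_i for S''(x_i). With h_i = 2, 3, 2 and divided differences Δ_i = -9/2, 10/3, 3/2, the continuity of S' gives the tridiagonal system
  2·M_0 + 10·M_1 + 3·M_2 = 6(Δ_1 - Δ_0) = 47
  3·M_1 + 10·M_2 + 2·M_3 = 6(Δ_2 - Δ_1) = -11
Natural end conditions: M_0 = M_3 = 0.
Hence M_0 = 0, M_1 = 503/91, M_2 = -251/91, M_3 = 0.
On [2, 5], S(x) = -4 - 445/546·(x - 2) + 503/182·(x - 2)² - 29/63·(x - 2)³.
With (x - 2) = 3/2: S(7/2) = -29/52.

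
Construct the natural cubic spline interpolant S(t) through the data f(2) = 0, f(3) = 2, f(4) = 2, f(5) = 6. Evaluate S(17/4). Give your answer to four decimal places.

Let m_i = S''(x_i). Step sizes h_i = 1, 1, 1; slopes of the chords Δ_i = (y_(i+1) - y_i)/h_i = 2, 0, 4.
  1·m_0 + 4·m_1 + 1·m_2 = 6(Δ_1 - Δ_0) = -12
  1·m_1 + 4·m_2 + 1·m_3 = 6(Δ_2 - Δ_1) = 24
Natural end conditions: m_0 = m_3 = 0.
Solving: m_0 = 0, m_1 = -24/5, m_2 = 36/5, m_3 = 0.
On [4, 5], S(t) = 2 + 8/5·(t - 4) + 18/5·(t - 4)² - 6/5·(t - 4)³.
With (t - 4) = 1/4: S(17/4) = 417/160.

2.6063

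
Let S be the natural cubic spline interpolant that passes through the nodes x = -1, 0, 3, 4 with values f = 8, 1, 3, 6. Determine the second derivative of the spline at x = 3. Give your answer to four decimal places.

With m_i denoting the second derivative at x_i, h_i = 1, 3, 1, and Δ_i = (y_(i+1) − y_i)/h_i = -7, 2/3, 3:
  1·m_0 + 8·m_1 + 3·m_2 = 6(Δ_1 - Δ_0) = 46
  3·m_1 + 8·m_2 + 1·m_3 = 6(Δ_2 - Δ_1) = 14
Natural end conditions: m_0 = m_3 = 0.
Forward elimination and back-substitution give m_0 = 0, m_1 = 326/55, m_2 = -26/55, m_3 = 0.

-0.4727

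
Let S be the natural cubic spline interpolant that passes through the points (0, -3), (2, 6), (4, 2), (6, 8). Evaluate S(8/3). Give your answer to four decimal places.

Let m_i = S''(x_i). Step sizes h_i = 2, 2, 2; slopes of the chords Δ_i = (y_(i+1) - y_i)/h_i = 9/2, -2, 3.
  2·m_0 + 8·m_1 + 2·m_2 = 6(Δ_1 - Δ_0) = -39
  2·m_1 + 8·m_2 + 2·m_3 = 6(Δ_2 - Δ_1) = 30
Natural end conditions: m_0 = m_3 = 0.
Hence m_0 = 0, m_1 = -31/5, m_2 = 53/10, m_3 = 0.
On [2, 4], S(x) = 6 + 11/30·(x - 2) - 31/10·(x - 2)² + 23/24·(x - 2)³.
With (x - 2) = 2/3: S(8/3) = 2086/405.

5.1506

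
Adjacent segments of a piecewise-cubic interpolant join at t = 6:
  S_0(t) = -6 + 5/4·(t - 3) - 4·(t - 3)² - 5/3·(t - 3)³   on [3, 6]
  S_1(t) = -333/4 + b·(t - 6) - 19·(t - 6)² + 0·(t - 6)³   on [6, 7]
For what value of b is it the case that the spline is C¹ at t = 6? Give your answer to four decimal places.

S_0'(t) = 5/4 - 8·(t - 3) - 5·(t - 3)², so S_0'(6) = -271/4. On the right, S_1'(6) = b, so b = -271/4.

-67.7500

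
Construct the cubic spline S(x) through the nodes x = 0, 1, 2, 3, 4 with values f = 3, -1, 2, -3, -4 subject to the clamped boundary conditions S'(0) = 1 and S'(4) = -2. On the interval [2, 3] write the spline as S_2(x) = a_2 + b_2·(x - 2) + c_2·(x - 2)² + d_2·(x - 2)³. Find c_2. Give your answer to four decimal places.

Write m_i for S''(x_i). With h_i = 1, 1, 1, 1 and divided differences Δ_i = -4, 3, -5, -1, the continuity of S' gives the tridiagonal system
  1·m_0 + 4·m_1 + 1·m_2 = 6(Δ_1 - Δ_0) = 42
  1·m_1 + 4·m_2 + 1·m_3 = 6(Δ_2 - Δ_1) = -48
  1·m_2 + 4·m_3 + 1·m_4 = 6(Δ_3 - Δ_2) = 24
Clamped end conditions give two more equations: 2h_0·m_0 + h_0·m_1 = 6(Δ_0 - S'(0)) = -30 and h_3·m_3 + 2h_3·m_4 = 6(S'(4) - Δ_3) = -6.
Solving: m_0 = -183/7, m_1 = 156/7, m_2 = -21, m_3 = 96/7, m_4 = -69/7.
On [2, 3], with S_2(x) = a_2 + b_2·(x - 2) + c_2·(x - 2)² + d_2·(x - 2)³: c_2 = m_2/2 = -21/2, d_2 = (m_3 - m_2)/(6h_2) = 81/14, b_2 = Δ_2 - h_2(2m_2 + m_3)/6 = -2/7.

-10.5000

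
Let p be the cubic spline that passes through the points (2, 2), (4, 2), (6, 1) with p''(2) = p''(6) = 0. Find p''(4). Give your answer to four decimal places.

-0.3750

Put M_i = p'' at the i-th knot. Here h = (2, 2) and Δ = (0, -1/2), so the interior equations h_(i-1)·M_(i-1) + 2(h_(i-1)+h_i)·M_i + h_i·M_(i+1) = 6(Δ_i − Δ_(i-1)) read
  2·M_0 + 8·M_1 + 2·M_2 = 6(Δ_1 - Δ_0) = -3
Natural end conditions: M_0 = M_2 = 0.
Hence M_0 = 0, M_1 = -3/8, M_2 = 0.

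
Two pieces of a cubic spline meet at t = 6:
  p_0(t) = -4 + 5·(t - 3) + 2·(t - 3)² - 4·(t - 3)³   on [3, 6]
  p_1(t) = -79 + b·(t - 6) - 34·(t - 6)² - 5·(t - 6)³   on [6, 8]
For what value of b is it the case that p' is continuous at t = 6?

-91

p_0'(t) = 5 + 4·(t - 3) - 12·(t - 3)², so p_0'(6) = -91. On the right, p_1'(6) = b, so b = -91.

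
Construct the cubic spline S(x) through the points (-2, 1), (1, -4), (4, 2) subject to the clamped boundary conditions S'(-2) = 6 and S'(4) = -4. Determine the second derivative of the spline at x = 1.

7

With M_i denoting the second derivative at x_i, h_i = 3, 3, and Δ_i = (y_(i+1) − y_i)/h_i = -5/3, 2:
  3·M_0 + 12·M_1 + 3·M_2 = 6(Δ_1 - Δ_0) = 22
Clamped end conditions give two more equations: 2h_0·M_0 + h_0·M_1 = 6(Δ_0 - S'(-2)) = -46 and h_1·M_1 + 2h_1·M_2 = 6(S'(4) - Δ_1) = -36.
Solving: M_0 = -67/6, M_1 = 7, M_2 = -19/2.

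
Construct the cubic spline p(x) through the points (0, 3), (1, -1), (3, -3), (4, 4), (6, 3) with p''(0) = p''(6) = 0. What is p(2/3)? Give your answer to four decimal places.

0.3453

Write M_i for p''(x_i). With h_i = 1, 2, 1, 2 and divided differences Δ_i = -4, -1, 7, -1/2, the continuity of p' gives the tridiagonal system
  1·M_0 + 6·M_1 + 2·M_2 = 6(Δ_1 - Δ_0) = 18
  2·M_1 + 6·M_2 + 1·M_3 = 6(Δ_2 - Δ_1) = 48
  1·M_2 + 6·M_3 + 2·M_4 = 6(Δ_3 - Δ_2) = -45
Natural end conditions: M_0 = M_4 = 0.
Hence M_0 = 0, M_1 = -6/31, M_2 = 297/31, M_3 = -282/31, M_4 = 0.
On [0, 1], p(x) = 3 - 123/31·x + 0·x² - 1/31·x³.
With x = 2/3: p(2/3) = 289/837.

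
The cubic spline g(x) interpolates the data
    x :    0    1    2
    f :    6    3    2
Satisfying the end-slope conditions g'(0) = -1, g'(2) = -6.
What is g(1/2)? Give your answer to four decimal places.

4.5313

Write m_i for g''(x_i). With h_i = 1, 1 and divided differences Δ_i = -3, -1, the continuity of g' gives the tridiagonal system
  1·m_0 + 4·m_1 + 1·m_2 = 6(Δ_1 - Δ_0) = 12
Clamped end conditions give two more equations: 2h_0·m_0 + h_0·m_1 = 6(Δ_0 - g'(0)) = -12 and h_1·m_1 + 2h_1·m_2 = 6(g'(2) - Δ_1) = -30.
Solving the tridiagonal system: m_0 = -23/2, m_1 = 11, m_2 = -41/2.
On [0, 1], g(x) = 6 - 1·x - 23/4·x² + 15/4·x³.
With x = 1/2: g(1/2) = 145/32.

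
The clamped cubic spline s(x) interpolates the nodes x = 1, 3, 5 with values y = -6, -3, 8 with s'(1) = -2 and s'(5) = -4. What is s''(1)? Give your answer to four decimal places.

Let m_i = s''(x_i). Step sizes h_i = 2, 2; slopes of the chords Δ_i = (y_(i+1) - y_i)/h_i = 3/2, 11/2.
  2·m_0 + 8·m_1 + 2·m_2 = 6(Δ_1 - Δ_0) = 24
Clamped end conditions give two more equations: 2h_0·m_0 + h_0·m_1 = 6(Δ_0 - s'(1)) = 21 and h_1·m_1 + 2h_1·m_2 = 6(s'(5) - Δ_1) = -57.
Solving the tridiagonal system: m_0 = 7/4, m_1 = 7, m_2 = -71/4.

1.7500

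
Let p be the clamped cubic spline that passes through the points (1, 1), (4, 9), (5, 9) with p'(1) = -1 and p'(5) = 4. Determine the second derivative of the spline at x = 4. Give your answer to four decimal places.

With m_i denoting the second derivative at x_i, h_i = 3, 1, and Δ_i = (y_(i+1) − y_i)/h_i = 8/3, 0:
  3·m_0 + 8·m_1 + 1·m_2 = 6(Δ_1 - Δ_0) = -16
Clamped end conditions give two more equations: 2h_0·m_0 + h_0·m_1 = 6(Δ_0 - p'(1)) = 22 and h_1·m_1 + 2h_1·m_2 = 6(p'(5) - Δ_1) = 24.
Solving the tridiagonal system: m_0 = 83/12, m_1 = -13/2, m_2 = 61/4.

-6.5000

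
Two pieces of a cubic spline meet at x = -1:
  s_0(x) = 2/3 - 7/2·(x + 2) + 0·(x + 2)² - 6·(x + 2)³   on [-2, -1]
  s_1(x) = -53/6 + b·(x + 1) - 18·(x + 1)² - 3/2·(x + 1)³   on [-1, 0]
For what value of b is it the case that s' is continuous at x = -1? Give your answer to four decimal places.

s_0'(x) = -7/2 + 0·(x + 2) - 18·(x + 2)², so s_0'(-1) = -43/2. On the right, s_1'(-1) = b, so b = -43/2.

-21.5000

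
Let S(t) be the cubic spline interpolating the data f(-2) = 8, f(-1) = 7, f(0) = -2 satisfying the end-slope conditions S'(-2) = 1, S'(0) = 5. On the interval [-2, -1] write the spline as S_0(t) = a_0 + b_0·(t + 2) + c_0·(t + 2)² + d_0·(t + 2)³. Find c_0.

4

Put M_i = S'' at the i-th knot. Here h = (1, 1) and Δ = (-1, -9), so the interior equations h_(i-1)·M_(i-1) + 2(h_(i-1)+h_i)·M_i + h_i·M_(i+1) = 6(Δ_i − Δ_(i-1)) read
  1·M_0 + 4·M_1 + 1·M_2 = 6(Δ_1 - Δ_0) = -48
Clamped end conditions give two more equations: 2h_0·M_0 + h_0·M_1 = 6(Δ_0 - S'(-2)) = -12 and h_1·M_1 + 2h_1·M_2 = 6(S'(0) - Δ_1) = 84.
Solving the tridiagonal system: M_0 = 8, M_1 = -28, M_2 = 56.
On [-2, -1], with S_0(t) = a_0 + b_0·(t + 2) + c_0·(t + 2)² + d_0·(t + 2)³: c_0 = M_0/2 = 4, d_0 = (M_1 - M_0)/(6h_0) = -6, b_0 = Δ_0 - h_0(2M_0 + M_1)/6 = 1.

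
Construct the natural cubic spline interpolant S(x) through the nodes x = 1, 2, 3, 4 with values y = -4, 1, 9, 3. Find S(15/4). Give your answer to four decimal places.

Put M_i = S'' at the i-th knot. Here h = (1, 1, 1) and Δ = (5, 8, -6), so the interior equations h_(i-1)·M_(i-1) + 2(h_(i-1)+h_i)·M_i + h_i·M_(i+1) = 6(Δ_i − Δ_(i-1)) read
  1·M_0 + 4·M_1 + 1·M_2 = 6(Δ_1 - Δ_0) = 18
  1·M_1 + 4·M_2 + 1·M_3 = 6(Δ_2 - Δ_1) = -84
Natural end conditions: M_0 = M_3 = 0.
Forward elimination and back-substitution give M_0 = 0, M_1 = 52/5, M_2 = -118/5, M_3 = 0.
On [3, 4], S(x) = 9 + 28/15·(x - 3) - 59/5·(x - 3)² + 59/15·(x - 3)³.
With (x - 3) = 3/4: S(15/4) = 347/64.

5.4219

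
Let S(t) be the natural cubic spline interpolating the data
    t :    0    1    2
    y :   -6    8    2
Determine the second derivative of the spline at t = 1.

-30

Write M_i for S''(x_i). With h_i = 1, 1 and divided differences Δ_i = 14, -6, the continuity of S' gives the tridiagonal system
  1·M_0 + 4·M_1 + 1·M_2 = 6(Δ_1 - Δ_0) = -120
Natural end conditions: M_0 = M_2 = 0.
Forward elimination and back-substitution give M_0 = 0, M_1 = -30, M_2 = 0.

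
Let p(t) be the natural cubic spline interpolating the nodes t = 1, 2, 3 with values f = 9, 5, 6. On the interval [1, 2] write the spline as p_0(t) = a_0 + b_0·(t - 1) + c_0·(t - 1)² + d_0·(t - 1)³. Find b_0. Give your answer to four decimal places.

Write σ_i for p''(x_i). With h_i = 1, 1 and divided differences Δ_i = -4, 1, the continuity of p' gives the tridiagonal system
  1·σ_0 + 4·σ_1 + 1·σ_2 = 6(Δ_1 - Δ_0) = 30
Natural end conditions: σ_0 = σ_2 = 0.
Forward elimination and back-substitution give σ_0 = 0, σ_1 = 15/2, σ_2 = 0.
On [1, 2], with p_0(t) = a_0 + b_0·(t - 1) + c_0·(t - 1)² + d_0·(t - 1)³: c_0 = σ_0/2 = 0, d_0 = (σ_1 - σ_0)/(6h_0) = 5/4, b_0 = Δ_0 - h_0(2σ_0 + σ_1)/6 = -21/4.

-5.2500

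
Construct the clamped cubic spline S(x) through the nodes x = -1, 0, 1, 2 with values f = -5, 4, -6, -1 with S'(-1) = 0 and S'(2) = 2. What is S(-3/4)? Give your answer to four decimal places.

-3.6094

Write M_i for S''(x_i). With h_i = 1, 1, 1 and divided differences Δ_i = 9, -10, 5, the continuity of S' gives the tridiagonal system
  1·M_0 + 4·M_1 + 1·M_2 = 6(Δ_1 - Δ_0) = -114
  1·M_1 + 4·M_2 + 1·M_3 = 6(Δ_2 - Δ_1) = 90
Clamped end conditions give two more equations: 2h_0·M_0 + h_0·M_1 = 6(Δ_0 - S'(-1)) = 54 and h_2·M_2 + 2h_2·M_3 = 6(S'(2) - Δ_2) = -18.
Hence M_0 = 160/3, M_1 = -158/3, M_2 = 130/3, M_3 = -92/3.
On [-1, 0], S(x) = -5 + 0·(x + 1) + 80/3·(x + 1)² - 53/3·(x + 1)³.
With (x + 1) = 1/4: S(-3/4) = -231/64.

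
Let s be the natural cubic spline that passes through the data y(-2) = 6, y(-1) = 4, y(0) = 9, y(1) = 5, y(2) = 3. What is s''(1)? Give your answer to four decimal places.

7.8214

Put m_i = s'' at the i-th knot. Here h = (1, 1, 1, 1) and Δ = (-2, 5, -4, -2), so the interior equations h_(i-1)·m_(i-1) + 2(h_(i-1)+h_i)·m_i + h_i·m_(i+1) = 6(Δ_i − Δ_(i-1)) read
  1·m_0 + 4·m_1 + 1·m_2 = 6(Δ_1 - Δ_0) = 42
  1·m_1 + 4·m_2 + 1·m_3 = 6(Δ_2 - Δ_1) = -54
  1·m_2 + 4·m_3 + 1·m_4 = 6(Δ_3 - Δ_2) = 12
Natural end conditions: m_0 = m_4 = 0.
Solving the tridiagonal system: m_0 = 0, m_1 = 429/28, m_2 = -135/7, m_3 = 219/28, m_4 = 0.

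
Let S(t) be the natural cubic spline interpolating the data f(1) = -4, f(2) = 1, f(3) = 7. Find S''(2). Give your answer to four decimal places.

1.5000

Write σ_i for S''(x_i). With h_i = 1, 1 and divided differences Δ_i = 5, 6, the continuity of S' gives the tridiagonal system
  1·σ_0 + 4·σ_1 + 1·σ_2 = 6(Δ_1 - Δ_0) = 6
Natural end conditions: σ_0 = σ_2 = 0.
Solving the tridiagonal system: σ_0 = 0, σ_1 = 3/2, σ_2 = 0.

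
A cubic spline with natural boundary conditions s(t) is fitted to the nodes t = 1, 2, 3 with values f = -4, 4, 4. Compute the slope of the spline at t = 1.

Put M_i = s'' at the i-th knot. Here h = (1, 1) and Δ = (8, 0), so the interior equations h_(i-1)·M_(i-1) + 2(h_(i-1)+h_i)·M_i + h_i·M_(i+1) = 6(Δ_i − Δ_(i-1)) read
  1·M_0 + 4·M_1 + 1·M_2 = 6(Δ_1 - Δ_0) = -48
Natural end conditions: M_0 = M_2 = 0.
Hence M_0 = 0, M_1 = -12, M_2 = 0.
On [1, 2], s'(t) = b_0 + 2c_0·(t - 1) + 3d_0·(t - 1)² with b_0 = Δ_0 - h_0(2M_0 + M_1)/6 = 10, c_0 = M_0/2 = 0, d_0 = (M_1 - M_0)/(6h_0) = -2. So s'(1) = 10.

10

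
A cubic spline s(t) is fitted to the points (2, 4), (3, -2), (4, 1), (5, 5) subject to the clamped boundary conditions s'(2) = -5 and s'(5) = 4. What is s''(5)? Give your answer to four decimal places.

1.6000

Put M_i = s'' at the i-th knot. Here h = (1, 1, 1) and Δ = (-6, 3, 4), so the interior equations h_(i-1)·M_(i-1) + 2(h_(i-1)+h_i)·M_i + h_i·M_(i+1) = 6(Δ_i − Δ_(i-1)) read
  1·M_0 + 4·M_1 + 1·M_2 = 6(Δ_1 - Δ_0) = 54
  1·M_1 + 4·M_2 + 1·M_3 = 6(Δ_2 - Δ_1) = 6
Clamped end conditions give two more equations: 2h_0·M_0 + h_0·M_1 = 6(Δ_0 - s'(2)) = -6 and h_2·M_2 + 2h_2·M_3 = 6(s'(5) - Δ_2) = 0.
Forward elimination and back-substitution give M_0 = -58/5, M_1 = 86/5, M_2 = -16/5, M_3 = 8/5.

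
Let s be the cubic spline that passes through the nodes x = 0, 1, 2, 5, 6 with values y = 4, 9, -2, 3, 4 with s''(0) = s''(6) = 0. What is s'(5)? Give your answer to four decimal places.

3.0818

With σ_i denoting the second derivative at x_i, h_i = 1, 1, 3, 1, and Δ_i = (y_(i+1) − y_i)/h_i = 5, -11, 5/3, 1:
  1·σ_0 + 4·σ_1 + 1·σ_2 = 6(Δ_1 - Δ_0) = -96
  1·σ_1 + 8·σ_2 + 3·σ_3 = 6(Δ_2 - Δ_1) = 76
  3·σ_2 + 8·σ_3 + 1·σ_4 = 6(Δ_3 - Δ_2) = -4
Natural end conditions: σ_0 = σ_4 = 0.
Solving: σ_0 = 0, σ_1 = -1475/53, σ_2 = 812/53, σ_3 = -331/53, σ_4 = 0.
On [5, 6], s'(x) = b_3 + 2c_3·(x - 5) + 3d_3·(x - 5)² with b_3 = Δ_3 - h_3(2σ_3 + σ_4)/6 = 490/159, c_3 = σ_3/2 = -331/106, d_3 = (σ_4 - σ_3)/(6h_3) = 331/318. So s'(5) = 490/159.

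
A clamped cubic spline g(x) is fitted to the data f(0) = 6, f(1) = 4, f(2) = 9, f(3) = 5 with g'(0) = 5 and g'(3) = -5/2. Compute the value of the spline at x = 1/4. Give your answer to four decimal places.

6.3578

With σ_i denoting the second derivative at x_i, h_i = 1, 1, 1, and Δ_i = (y_(i+1) − y_i)/h_i = -2, 5, -4:
  1·σ_0 + 4·σ_1 + 1·σ_2 = 6(Δ_1 - Δ_0) = 42
  1·σ_1 + 4·σ_2 + 1·σ_3 = 6(Δ_2 - Δ_1) = -54
Clamped end conditions give two more equations: 2h_0·σ_0 + h_0·σ_1 = 6(Δ_0 - g'(0)) = -42 and h_2·σ_2 + 2h_2·σ_3 = 6(g'(3) - Δ_2) = 9.
Solving the tridiagonal system: σ_0 = -167/5, σ_1 = 124/5, σ_2 = -119/5, σ_3 = 82/5.
On [0, 1], g(x) = 6 + 5·x - 167/10·x² + 97/10·x³.
With x = 1/4: g(1/4) = 4069/640.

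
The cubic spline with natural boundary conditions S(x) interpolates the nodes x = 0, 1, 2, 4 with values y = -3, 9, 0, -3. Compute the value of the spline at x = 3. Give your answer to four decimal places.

Let σ_i = S''(x_i). Step sizes h_i = 1, 1, 2; slopes of the chords Δ_i = (y_(i+1) - y_i)/h_i = 12, -9, -3/2.
  1·σ_0 + 4·σ_1 + 1·σ_2 = 6(Δ_1 - Δ_0) = -126
  1·σ_1 + 6·σ_2 + 2·σ_3 = 6(Δ_2 - Δ_1) = 45
Natural end conditions: σ_0 = σ_3 = 0.
Hence σ_0 = 0, σ_1 = -801/23, σ_2 = 306/23, σ_3 = 0.
On [2, 4], S(x) = 0 - 477/46·(x - 2) + 153/23·(x - 2)² - 51/46·(x - 2)³.
With (x - 2) = 1: S(3) = -111/23.

-4.8261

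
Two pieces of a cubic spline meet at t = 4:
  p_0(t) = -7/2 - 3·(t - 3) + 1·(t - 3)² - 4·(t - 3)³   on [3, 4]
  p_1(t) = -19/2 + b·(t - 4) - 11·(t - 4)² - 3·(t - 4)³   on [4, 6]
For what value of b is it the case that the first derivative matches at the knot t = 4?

-13

p_0'(t) = -3 + 2·(t - 3) - 12·(t - 3)², so p_0'(4) = -13. On the right, p_1'(4) = b, so b = -13.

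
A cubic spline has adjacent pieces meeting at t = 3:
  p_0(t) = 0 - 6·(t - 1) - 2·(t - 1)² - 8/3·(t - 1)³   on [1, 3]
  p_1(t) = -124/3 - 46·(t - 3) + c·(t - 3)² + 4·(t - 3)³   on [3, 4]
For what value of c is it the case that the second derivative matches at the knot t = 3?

-18

p_0''(t) = -4 - 16·(t - 1), so p_0''(3) = -36. On the right, p_1''(3) = 2c, so c = -18.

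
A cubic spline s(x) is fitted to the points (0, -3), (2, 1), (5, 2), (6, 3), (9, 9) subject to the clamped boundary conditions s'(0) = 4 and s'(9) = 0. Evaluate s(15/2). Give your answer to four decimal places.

Write M_i for s''(x_i). With h_i = 2, 3, 1, 3 and divided differences Δ_i = 2, 1/3, 1, 2, the continuity of s' gives the tridiagonal system
  2·M_0 + 10·M_1 + 3·M_2 = 6(Δ_1 - Δ_0) = -10
  3·M_1 + 8·M_2 + 1·M_3 = 6(Δ_2 - Δ_1) = 4
  1·M_2 + 8·M_3 + 3·M_4 = 6(Δ_3 - Δ_2) = 6
Clamped end conditions give two more equations: 2h_0·M_0 + h_0·M_1 = 6(Δ_0 - s'(0)) = -12 and h_3·M_3 + 2h_3·M_4 = 6(s'(9) - Δ_3) = -12.
Solving: M_0 = -719/267, M_1 = -164/267, M_2 = 136/267, M_3 = 472/267, M_4 = -770/267.
On [6, 9], s(x) = 3 + 149/89·(x - 6) + 236/267·(x - 6)² - 23/89·(x - 6)³.
With (x - 6) = 3/2: s(15/2) = 4719/712.

6.6278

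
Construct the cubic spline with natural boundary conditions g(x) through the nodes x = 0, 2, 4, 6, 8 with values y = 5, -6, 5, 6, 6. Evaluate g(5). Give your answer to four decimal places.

Put σ_i = g'' at the i-th knot. Here h = (2, 2, 2, 2) and Δ = (-11/2, 11/2, 1/2, 0), so the interior equations h_(i-1)·σ_(i-1) + 2(h_(i-1)+h_i)·σ_i + h_i·σ_(i+1) = 6(Δ_i − Δ_(i-1)) read
  2·σ_0 + 8·σ_1 + 2·σ_2 = 6(Δ_1 - Δ_0) = 66
  2·σ_1 + 8·σ_2 + 2·σ_3 = 6(Δ_2 - Δ_1) = -30
  2·σ_2 + 8·σ_3 + 2·σ_4 = 6(Δ_3 - Δ_2) = -3
Natural end conditions: σ_0 = σ_4 = 0.
Forward elimination and back-substitution give σ_0 = 0, σ_1 = 1107/112, σ_2 = -183/28, σ_3 = 141/112, σ_4 = 0.
On [4, 6], g(x) = 5 + 71/16·(x - 4) - 183/56·(x - 4)² + 291/448·(x - 4)³.
With (x - 4) = 1: g(5) = 3055/448.

6.8192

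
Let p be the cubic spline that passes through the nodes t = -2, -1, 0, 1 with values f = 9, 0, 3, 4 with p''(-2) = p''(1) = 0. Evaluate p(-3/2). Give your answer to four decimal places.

With M_i denoting the second derivative at x_i, h_i = 1, 1, 1, and Δ_i = (y_(i+1) − y_i)/h_i = -9, 3, 1:
  1·M_0 + 4·M_1 + 1·M_2 = 6(Δ_1 - Δ_0) = 72
  1·M_1 + 4·M_2 + 1·M_3 = 6(Δ_2 - Δ_1) = -12
Natural end conditions: M_0 = M_3 = 0.
Hence M_0 = 0, M_1 = 20, M_2 = -8, M_3 = 0.
On [-2, -1], p(t) = 9 - 37/3·(t + 2) + 0·(t + 2)² + 10/3·(t + 2)³.
With (t + 2) = 1/2: p(-3/2) = 13/4.

3.2500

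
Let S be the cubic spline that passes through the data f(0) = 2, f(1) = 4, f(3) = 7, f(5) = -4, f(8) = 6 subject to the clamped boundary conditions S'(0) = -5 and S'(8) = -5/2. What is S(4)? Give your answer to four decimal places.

With M_i denoting the second derivative at x_i, h_i = 1, 2, 2, 3, and Δ_i = (y_(i+1) − y_i)/h_i = 2, 3/2, -11/2, 10/3:
  1·M_0 + 6·M_1 + 2·M_2 = 6(Δ_1 - Δ_0) = -3
  2·M_1 + 8·M_2 + 2·M_3 = 6(Δ_2 - Δ_1) = -42
  2·M_2 + 10·M_3 + 3·M_4 = 6(Δ_3 - Δ_2) = 53
Clamped end conditions give two more equations: 2h_0·M_0 + h_0·M_1 = 6(Δ_0 - S'(0)) = 42 and h_3·M_3 + 2h_3·M_4 = 6(S'(8) - Δ_3) = -35.
Solving: M_0 = 1158/53, M_1 = -90/53, M_2 = -777/106, M_3 = 531/53, M_4 = -1724/159.
On [3, 5], S(x) = 7 - 419/106·(x - 3) - 777/212·(x - 3)² + 613/424·(x - 3)³.
With (x - 3) = 1: S(4) = 351/424.

0.8278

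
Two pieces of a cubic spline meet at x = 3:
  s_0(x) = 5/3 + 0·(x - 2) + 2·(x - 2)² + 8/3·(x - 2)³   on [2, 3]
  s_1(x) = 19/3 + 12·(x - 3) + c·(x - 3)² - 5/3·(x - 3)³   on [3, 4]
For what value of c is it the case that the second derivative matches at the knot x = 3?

10

s_0''(x) = 4 + 16·(x - 2), so s_0''(3) = 20. On the right, s_1''(3) = 2c, so c = 10.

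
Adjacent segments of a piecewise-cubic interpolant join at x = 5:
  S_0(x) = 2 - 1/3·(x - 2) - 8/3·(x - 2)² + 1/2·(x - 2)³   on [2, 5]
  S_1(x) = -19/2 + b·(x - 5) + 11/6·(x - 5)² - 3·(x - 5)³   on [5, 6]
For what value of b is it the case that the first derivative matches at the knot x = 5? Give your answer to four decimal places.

-2.8333

S_0'(x) = -1/3 - 16/3·(x - 2) + 3/2·(x - 2)², so S_0'(5) = -17/6. On the right, S_1'(5) = b, so b = -17/6.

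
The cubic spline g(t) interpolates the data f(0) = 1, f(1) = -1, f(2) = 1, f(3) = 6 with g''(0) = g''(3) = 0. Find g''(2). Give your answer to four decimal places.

With M_i denoting the second derivative at x_i, h_i = 1, 1, 1, and Δ_i = (y_(i+1) − y_i)/h_i = -2, 2, 5:
  1·M_0 + 4·M_1 + 1·M_2 = 6(Δ_1 - Δ_0) = 24
  1·M_1 + 4·M_2 + 1·M_3 = 6(Δ_2 - Δ_1) = 18
Natural end conditions: M_0 = M_3 = 0.
Solving the tridiagonal system: M_0 = 0, M_1 = 26/5, M_2 = 16/5, M_3 = 0.

3.2000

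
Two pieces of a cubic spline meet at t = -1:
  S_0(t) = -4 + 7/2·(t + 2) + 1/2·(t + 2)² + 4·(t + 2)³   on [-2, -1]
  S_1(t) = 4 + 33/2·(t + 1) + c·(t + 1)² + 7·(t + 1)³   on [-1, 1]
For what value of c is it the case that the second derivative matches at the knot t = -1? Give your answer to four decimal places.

12.5000

S_0''(t) = 1 + 24·(t + 2), so S_0''(-1) = 25. On the right, S_1''(-1) = 2c, so c = 25/2.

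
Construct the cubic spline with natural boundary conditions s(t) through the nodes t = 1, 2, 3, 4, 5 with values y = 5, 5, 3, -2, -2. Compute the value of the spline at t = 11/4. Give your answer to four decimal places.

3.9060

Write m_i for s''(x_i). With h_i = 1, 1, 1, 1 and divided differences Δ_i = 0, -2, -5, 0, the continuity of s' gives the tridiagonal system
  1·m_0 + 4·m_1 + 1·m_2 = 6(Δ_1 - Δ_0) = -12
  1·m_1 + 4·m_2 + 1·m_3 = 6(Δ_2 - Δ_1) = -18
  1·m_2 + 4·m_3 + 1·m_4 = 6(Δ_3 - Δ_2) = 30
Natural end conditions: m_0 = m_4 = 0.
Hence m_0 = 0, m_1 = -39/28, m_2 = -45/7, m_3 = 255/28, m_4 = 0.
On [2, 3], s(t) = 5 - 13/28·(t - 2) - 39/56·(t - 2)² - 47/56·(t - 2)³.
With (t - 2) = 3/4: s(11/4) = 13999/3584.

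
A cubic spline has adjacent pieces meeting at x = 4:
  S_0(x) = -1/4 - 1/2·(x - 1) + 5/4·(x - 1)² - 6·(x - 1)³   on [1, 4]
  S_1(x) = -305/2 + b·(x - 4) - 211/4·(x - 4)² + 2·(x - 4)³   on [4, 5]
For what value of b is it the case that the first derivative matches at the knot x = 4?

S_0'(x) = -1/2 + 5/2·(x - 1) - 18·(x - 1)², so S_0'(4) = -155. On the right, S_1'(4) = b, so b = -155.

-155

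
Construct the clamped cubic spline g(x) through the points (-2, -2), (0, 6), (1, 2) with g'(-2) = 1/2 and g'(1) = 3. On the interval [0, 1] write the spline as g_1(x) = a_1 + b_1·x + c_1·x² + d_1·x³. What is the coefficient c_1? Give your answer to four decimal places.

Let σ_i = g''(x_i). Step sizes h_i = 2, 1; slopes of the chords Δ_i = (y_(i+1) - y_i)/h_i = 4, -4.
  2·σ_0 + 6·σ_1 + 1·σ_2 = 6(Δ_1 - Δ_0) = -48
Clamped end conditions give two more equations: 2h_0·σ_0 + h_0·σ_1 = 6(Δ_0 - g'(-2)) = 21 and h_1·σ_1 + 2h_1·σ_2 = 6(g'(1) - Δ_1) = 42.
Forward elimination and back-substitution give σ_0 = 169/12, σ_1 = -53/3, σ_2 = 179/6.
On [0, 1], with g_1(x) = a_1 + b_1·x + c_1·x² + d_1·x³: c_1 = σ_1/2 = -53/6, d_1 = (σ_2 - σ_1)/(6h_1) = 95/12, b_1 = Δ_1 - h_1(2σ_1 + σ_2)/6 = -37/12.

-8.8333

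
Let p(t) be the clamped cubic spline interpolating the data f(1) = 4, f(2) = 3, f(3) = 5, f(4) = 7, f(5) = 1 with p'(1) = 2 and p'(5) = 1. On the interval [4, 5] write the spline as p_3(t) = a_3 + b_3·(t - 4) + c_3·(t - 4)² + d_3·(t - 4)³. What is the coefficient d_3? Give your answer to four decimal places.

Put M_i = p'' at the i-th knot. Here h = (1, 1, 1, 1) and Δ = (-1, 2, 2, -6), so the interior equations h_(i-1)·M_(i-1) + 2(h_(i-1)+h_i)·M_i + h_i·M_(i+1) = 6(Δ_i − Δ_(i-1)) read
  1·M_0 + 4·M_1 + 1·M_2 = 6(Δ_1 - Δ_0) = 18
  1·M_1 + 4·M_2 + 1·M_3 = 6(Δ_2 - Δ_1) = 0
  1·M_2 + 4·M_3 + 1·M_4 = 6(Δ_3 - Δ_2) = -48
Clamped end conditions give two more equations: 2h_0·M_0 + h_0·M_1 = 6(Δ_0 - p'(1)) = -18 and h_3·M_3 + 2h_3·M_4 = 6(p'(5) - Δ_3) = 42.
Solving the tridiagonal system: M_0 = -173/14, M_1 = 47/7, M_2 = 7/2, M_3 = -145/7, M_4 = 439/14.
On [4, 5], with p_3(t) = a_3 + b_3·(t - 4) + c_3·(t - 4)² + d_3·(t - 4)³: c_3 = M_3/2 = -145/14, d_3 = (M_4 - M_3)/(6h_3) = 243/28, b_3 = Δ_3 - h_3(2M_3 + M_4)/6 = -121/28.

8.6786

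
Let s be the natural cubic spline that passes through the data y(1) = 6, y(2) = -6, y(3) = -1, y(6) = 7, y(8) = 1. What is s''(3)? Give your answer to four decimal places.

-4.2774

Let M_i = s''(x_i). Step sizes h_i = 1, 1, 3, 2; slopes of the chords Δ_i = (y_(i+1) - y_i)/h_i = -12, 5, 8/3, -3.
  1·M_0 + 4·M_1 + 1·M_2 = 6(Δ_1 - Δ_0) = 102
  1·M_1 + 8·M_2 + 3·M_3 = 6(Δ_2 - Δ_1) = -14
  3·M_2 + 10·M_3 + 2·M_4 = 6(Δ_3 - Δ_2) = -34
Natural end conditions: M_0 = M_4 = 0.
Solving: M_0 = 0, M_1 = 3640/137, M_2 = -586/137, M_3 = -290/137, M_4 = 0.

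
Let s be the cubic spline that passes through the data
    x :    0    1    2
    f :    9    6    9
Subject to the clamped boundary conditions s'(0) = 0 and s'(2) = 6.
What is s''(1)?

12

With m_i denoting the second derivative at x_i, h_i = 1, 1, and Δ_i = (y_(i+1) − y_i)/h_i = -3, 3:
  1·m_0 + 4·m_1 + 1·m_2 = 6(Δ_1 - Δ_0) = 36
Clamped end conditions give two more equations: 2h_0·m_0 + h_0·m_1 = 6(Δ_0 - s'(0)) = -18 and h_1·m_1 + 2h_1·m_2 = 6(s'(2) - Δ_1) = 18.
Forward elimination and back-substitution give m_0 = -15, m_1 = 12, m_2 = 3.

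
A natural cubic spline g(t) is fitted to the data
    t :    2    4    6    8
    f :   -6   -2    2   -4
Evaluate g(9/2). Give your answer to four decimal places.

-0.5938

Let M_i = g''(x_i). Step sizes h_i = 2, 2, 2; slopes of the chords Δ_i = (y_(i+1) - y_i)/h_i = 2, 2, -3.
  2·M_0 + 8·M_1 + 2·M_2 = 6(Δ_1 - Δ_0) = 0
  2·M_1 + 8·M_2 + 2·M_3 = 6(Δ_2 - Δ_1) = -30
Natural end conditions: M_0 = M_3 = 0.
Solving: M_0 = 0, M_1 = 1, M_2 = -4, M_3 = 0.
On [4, 6], g(t) = -2 + 8/3·(t - 4) + 1/2·(t - 4)² - 5/12·(t - 4)³.
With (t - 4) = 1/2: g(9/2) = -19/32.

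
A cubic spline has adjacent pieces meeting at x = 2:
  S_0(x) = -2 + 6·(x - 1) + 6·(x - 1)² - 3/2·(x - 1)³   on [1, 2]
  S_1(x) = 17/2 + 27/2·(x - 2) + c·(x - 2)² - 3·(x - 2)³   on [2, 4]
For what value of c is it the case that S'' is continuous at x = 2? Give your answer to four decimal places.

S_0''(x) = 12 - 9·(x - 1), so S_0''(2) = 3. On the right, S_1''(2) = 2c, so c = 3/2.

1.5000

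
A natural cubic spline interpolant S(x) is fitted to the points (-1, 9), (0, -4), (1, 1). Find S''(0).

27

With m_i denoting the second derivative at x_i, h_i = 1, 1, and Δ_i = (y_(i+1) − y_i)/h_i = -13, 5:
  1·m_0 + 4·m_1 + 1·m_2 = 6(Δ_1 - Δ_0) = 108
Natural end conditions: m_0 = m_2 = 0.
Forward elimination and back-substitution give m_0 = 0, m_1 = 27, m_2 = 0.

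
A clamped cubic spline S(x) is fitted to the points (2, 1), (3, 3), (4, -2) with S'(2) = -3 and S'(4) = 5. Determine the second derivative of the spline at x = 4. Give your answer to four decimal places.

Put m_i = S'' at the i-th knot. Here h = (1, 1) and Δ = (2, -5), so the interior equations h_(i-1)·m_(i-1) + 2(h_(i-1)+h_i)·m_i + h_i·m_(i+1) = 6(Δ_i − Δ_(i-1)) read
  1·m_0 + 4·m_1 + 1·m_2 = 6(Δ_1 - Δ_0) = -42
Clamped end conditions give two more equations: 2h_0·m_0 + h_0·m_1 = 6(Δ_0 - S'(2)) = 30 and h_1·m_1 + 2h_1·m_2 = 6(S'(4) - Δ_1) = 60.
Forward elimination and back-substitution give m_0 = 59/2, m_1 = -29, m_2 = 89/2.

44.5000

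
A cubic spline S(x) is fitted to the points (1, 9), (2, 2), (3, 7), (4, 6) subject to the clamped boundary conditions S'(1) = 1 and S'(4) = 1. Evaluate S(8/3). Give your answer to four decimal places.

5.0074

With M_i denoting the second derivative at x_i, h_i = 1, 1, 1, and Δ_i = (y_(i+1) − y_i)/h_i = -7, 5, -1:
  1·M_0 + 4·M_1 + 1·M_2 = 6(Δ_1 - Δ_0) = 72
  1·M_1 + 4·M_2 + 1·M_3 = 6(Δ_2 - Δ_1) = -36
Clamped end conditions give two more equations: 2h_0·M_0 + h_0·M_1 = 6(Δ_0 - S'(1)) = -48 and h_2·M_2 + 2h_2·M_3 = 6(S'(4) - Δ_2) = 12.
Hence M_0 = -204/5, M_1 = 168/5, M_2 = -108/5, M_3 = 84/5.
On [2, 3], S(x) = 2 - 13/5·(x - 2) + 84/5·(x - 2)² - 46/5·(x - 2)³.
With (x - 2) = 2/3: S(8/3) = 676/135.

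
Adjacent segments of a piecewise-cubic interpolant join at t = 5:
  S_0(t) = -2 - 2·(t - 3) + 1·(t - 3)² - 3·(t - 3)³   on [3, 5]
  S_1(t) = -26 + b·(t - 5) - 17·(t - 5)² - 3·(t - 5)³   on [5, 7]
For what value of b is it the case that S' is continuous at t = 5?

-34

S_0'(t) = -2 + 2·(t - 3) - 9·(t - 3)², so S_0'(5) = -34. On the right, S_1'(5) = b, so b = -34.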